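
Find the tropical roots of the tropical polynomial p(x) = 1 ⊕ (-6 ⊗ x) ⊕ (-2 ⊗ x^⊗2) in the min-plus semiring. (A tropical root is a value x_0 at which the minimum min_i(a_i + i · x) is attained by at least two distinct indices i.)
Roots: {-4, 7}

Each tropical root is a break point of the lower envelope of the lines y = a_i + i · x (there are 3 lines, with slopes 0, 1, ..., 2). Only the lines that attain the minimum somewhere contribute to roots; other lines are dominated. Here the surviving (envelope) indices are i = 2, i = 1, i = 0.
Intersections between consecutive envelope lines give the roots: for adjacent envelope indices i < j the intersection is x = (a_i − a_j) / (j − i). Reading off the sorted break points: {-4, 7}.
Verification: at each break x_0, at least two indices attain the minimum of min_i(a_i + i · x_0).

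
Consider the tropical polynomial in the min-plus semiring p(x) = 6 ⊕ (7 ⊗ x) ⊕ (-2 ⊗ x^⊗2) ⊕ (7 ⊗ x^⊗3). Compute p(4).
p(4) = 6

A tropical monomial a ⊗ x^⊗i evaluates to a + i · x. Evaluating each term at x = 4:
  Term 0 contributes 6 + 0 · 4 = 6
  Term 1 contributes 7 + 1 · 4 = 11
  Term 2 contributes -2 + 2 · 4 = 6
  Term 3 contributes 7 + 3 · 4 = 19
p(4) = ⊕ of these = min[6, 11, 6, 19] = 6.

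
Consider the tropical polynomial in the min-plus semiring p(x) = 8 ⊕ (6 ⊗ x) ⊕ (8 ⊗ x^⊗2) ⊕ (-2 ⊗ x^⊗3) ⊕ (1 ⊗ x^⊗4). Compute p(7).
p(7) = 8

A tropical monomial a ⊗ x^⊗i evaluates to a + i · x. Evaluating each term at x = 7:
  Term 0 contributes 8 + 0 · 7 = 8
  Term 1 contributes 6 + 1 · 7 = 13
  Term 2 contributes 8 + 2 · 7 = 22
  Term 3 contributes -2 + 3 · 7 = 19
  Term 4 contributes 1 + 4 · 7 = 29
p(7) = ⊕ of these = min[8, 13, 22, 19, 29] = 8.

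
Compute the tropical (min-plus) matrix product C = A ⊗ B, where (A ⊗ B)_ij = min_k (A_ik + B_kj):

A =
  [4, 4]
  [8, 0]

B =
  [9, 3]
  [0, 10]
A ⊗ B =
  [4, 7]
  [0, 10]

Apply the min-plus product entry-by-entry:
  C[0][0] = min over k of (A[0][0] + B[0][0] = 4 + 9 = 13, A[0][1] + B[1][0] = 4 + 0 = 4) = 4 (attained at k = 1)
  C[0][1] = min over k of (A[0][0] + B[0][1] = 4 + 3 = 7, A[0][1] + B[1][1] = 4 + 10 = 14) = 7 (attained at k = 0)
  C[1][0] = min over k of (A[1][0] + B[0][0] = 8 + 9 = 17, A[1][1] + B[1][0] = 0 + 0 = 0) = 0 (attained at k = 1)
  C[1][1] = min over k of (A[1][0] + B[0][1] = 8 + 3 = 11, A[1][1] + B[1][1] = 0 + 10 = 10) = 10 (attained at k = 1)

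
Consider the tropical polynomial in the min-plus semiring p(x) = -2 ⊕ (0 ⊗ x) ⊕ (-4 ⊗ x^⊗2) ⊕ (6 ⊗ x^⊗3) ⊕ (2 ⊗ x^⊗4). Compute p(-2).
p(-2) = -8

A tropical monomial a ⊗ x^⊗i evaluates to a + i · x. Evaluating each term at x = -2:
  Term 0 contributes -2 + 0 · -2 = -2
  Term 1 contributes 0 + 1 · -2 = -2
  Term 2 contributes -4 + 2 · -2 = -8
  Term 3 contributes 6 + 3 · -2 = 0
  Term 4 contributes 2 + 4 · -2 = -6
p(-2) = ⊕ of these = min[-2, -2, -8, 0, -6] = -8.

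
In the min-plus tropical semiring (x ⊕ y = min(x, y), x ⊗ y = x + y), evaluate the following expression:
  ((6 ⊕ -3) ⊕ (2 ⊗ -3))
((6 ⊕ -3) ⊕ (2 ⊗ -3)) = -3

Expand innermost to outermost. Recall ⊕ takes the minimum of its arguments and ⊗ takes their sum. Working out the expression ((6 ⊕ -3) ⊕ (2 ⊗ -3)) gives -3.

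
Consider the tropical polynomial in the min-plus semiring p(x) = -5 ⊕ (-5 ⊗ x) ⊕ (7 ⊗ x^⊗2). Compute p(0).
p(0) = -5

A tropical monomial a ⊗ x^⊗i evaluates to a + i · x. Evaluating each term at x = 0:
  Term 0 contributes -5 + 0 · 0 = -5
  Term 1 contributes -5 + 1 · 0 = -5
  Term 2 contributes 7 + 2 · 0 = 7
p(0) = ⊕ of these = min[-5, -5, 7] = -5.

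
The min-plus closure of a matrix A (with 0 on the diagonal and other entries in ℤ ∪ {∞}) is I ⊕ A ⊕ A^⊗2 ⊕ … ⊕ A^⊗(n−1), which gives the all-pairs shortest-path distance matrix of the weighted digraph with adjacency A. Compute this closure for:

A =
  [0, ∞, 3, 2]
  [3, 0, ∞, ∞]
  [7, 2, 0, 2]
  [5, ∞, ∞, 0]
Closure =
  [0, 5, 3, 2]
  [3, 0, 6, 5]
  [5, 2, 0, 2]
  [5, 10, 8, 0]

This is the Floyd-Warshall all-pairs shortest-path computation. For each intermediate vertex k = 0, 1, …, 3, update dist[i][j] ← min(dist[i][j], dist[i][k] + dist[k][j]). The final matrix gives, for each (i, j), the minimum total weight of any directed path from i to j (possibly empty when i = j).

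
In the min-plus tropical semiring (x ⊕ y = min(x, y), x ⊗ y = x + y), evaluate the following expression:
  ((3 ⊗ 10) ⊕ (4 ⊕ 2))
((3 ⊗ 10) ⊕ (4 ⊕ 2)) = 2

Expand innermost to outermost. Recall ⊕ takes the minimum of its arguments and ⊗ takes their sum. Working out the expression ((3 ⊗ 10) ⊕ (4 ⊕ 2)) gives 2.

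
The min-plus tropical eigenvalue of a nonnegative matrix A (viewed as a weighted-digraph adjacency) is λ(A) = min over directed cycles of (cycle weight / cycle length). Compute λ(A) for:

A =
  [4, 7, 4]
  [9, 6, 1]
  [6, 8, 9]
λ(A) = 4

Enumerate directed cycles and compute their means (weight / length). Sample:
  cycle 0 → 0: weight = 4, length = 1, mean = 4/1 ≈ 4.000
  cycle 1 → 1: weight = 6, length = 1, mean = 6/1 ≈ 6.000
  cycle 2 → 2: weight = 9, length = 1, mean = 9/1 ≈ 9.000
  cycle 0 → 1 → 0: weight = 16, length = 2, mean = 16/2 ≈ 8.000
  cycle 0 → 2 → 0: weight = 10, length = 2, mean = 10/2 ≈ 5.000
  cycle 1 → 0 → 1: weight = 16, length = 2, mean = 16/2 ≈ 8.000
Minimum mean = 4.000, attained e.g. along the cycle 0 → 0 with weight 4 and length 1. So λ(A) = 4/1 = 4.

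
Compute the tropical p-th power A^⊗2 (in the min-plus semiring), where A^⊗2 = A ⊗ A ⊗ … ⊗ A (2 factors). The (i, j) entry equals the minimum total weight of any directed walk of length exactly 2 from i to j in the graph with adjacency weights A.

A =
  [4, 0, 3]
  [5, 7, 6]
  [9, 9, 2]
A^⊗2 =
  [5, 4, 5]
  [9, 5, 8]
  [11, 9, 4]

Each entry (A^⊗2)_ij equals the minimum over all length-2 walks i = v_0 → v_1 → … → v_2 = j of Σ_t A[v_t][v_{t+1}]. For example, for (i, j) = (0, 2) we minimise over 3 possible intermediate vertex sequences; the minimum is 5, attained along the walk 0 → 2 → 2.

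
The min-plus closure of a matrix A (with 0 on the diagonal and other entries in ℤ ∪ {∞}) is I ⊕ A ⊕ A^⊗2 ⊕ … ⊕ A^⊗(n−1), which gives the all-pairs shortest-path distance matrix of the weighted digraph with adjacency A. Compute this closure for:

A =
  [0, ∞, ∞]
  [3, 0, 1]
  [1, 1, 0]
Closure =
  [0, ∞, ∞]
  [2, 0, 1]
  [1, 1, 0]

This is the Floyd-Warshall all-pairs shortest-path computation. For each intermediate vertex k = 0, 1, …, 2, update dist[i][j] ← min(dist[i][j], dist[i][k] + dist[k][j]). The final matrix gives, for each (i, j), the minimum total weight of any directed path from i to j (possibly empty when i = j).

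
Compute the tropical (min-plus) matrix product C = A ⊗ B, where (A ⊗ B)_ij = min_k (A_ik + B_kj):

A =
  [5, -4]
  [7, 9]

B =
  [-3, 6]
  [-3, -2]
A ⊗ B =
  [-7, -6]
  [4, 7]

Apply the min-plus product entry-by-entry:
  C[0][0] = min over k of (A[0][0] + B[0][0] = 5 + -3 = 2, A[0][1] + B[1][0] = -4 + -3 = -7) = -7 (attained at k = 1)
  C[0][1] = min over k of (A[0][0] + B[0][1] = 5 + 6 = 11, A[0][1] + B[1][1] = -4 + -2 = -6) = -6 (attained at k = 1)
  C[1][0] = min over k of (A[1][0] + B[0][0] = 7 + -3 = 4, A[1][1] + B[1][0] = 9 + -3 = 6) = 4 (attained at k = 0)
  C[1][1] = min over k of (A[1][0] + B[0][1] = 7 + 6 = 13, A[1][1] + B[1][1] = 9 + -2 = 7) = 7 (attained at k = 1)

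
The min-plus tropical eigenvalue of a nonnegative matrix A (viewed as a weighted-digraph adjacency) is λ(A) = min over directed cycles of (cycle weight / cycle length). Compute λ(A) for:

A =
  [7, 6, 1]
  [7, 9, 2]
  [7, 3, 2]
λ(A) = 2

Enumerate directed cycles and compute their means (weight / length). Sample:
  cycle 0 → 0: weight = 7, length = 1, mean = 7/1 ≈ 7.000
  cycle 1 → 1: weight = 9, length = 1, mean = 9/1 ≈ 9.000
  cycle 2 → 2: weight = 2, length = 1, mean = 2/1 ≈ 2.000
  cycle 0 → 1 → 0: weight = 13, length = 2, mean = 13/2 ≈ 6.500
  cycle 0 → 2 → 0: weight = 8, length = 2, mean = 8/2 ≈ 4.000
  cycle 1 → 0 → 1: weight = 13, length = 2, mean = 13/2 ≈ 6.500
Minimum mean = 2.000, attained e.g. along the cycle 2 → 2 with weight 2 and length 1. So λ(A) = 2/1 = 2.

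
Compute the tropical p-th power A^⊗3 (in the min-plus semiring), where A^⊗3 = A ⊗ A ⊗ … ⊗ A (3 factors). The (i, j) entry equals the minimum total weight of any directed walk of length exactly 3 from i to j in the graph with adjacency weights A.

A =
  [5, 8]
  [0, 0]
A^⊗3 =
  [8, 8]
  [0, 0]

Each entry (A^⊗3)_ij equals the minimum over all length-3 walks i = v_0 → v_1 → … → v_3 = j of Σ_t A[v_t][v_{t+1}]. For example, for (i, j) = (0, 1) we minimise over 4 possible intermediate vertex sequences; the minimum is 8, attained along the walk 0 → 1 → 1 → 1.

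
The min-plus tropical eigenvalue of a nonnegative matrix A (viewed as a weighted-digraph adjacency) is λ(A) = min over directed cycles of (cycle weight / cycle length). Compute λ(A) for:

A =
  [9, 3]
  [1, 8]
λ(A) = 2

Enumerate directed cycles and compute their means (weight / length). Sample:
  cycle 0 → 0: weight = 9, length = 1, mean = 9/1 ≈ 9.000
  cycle 1 → 1: weight = 8, length = 1, mean = 8/1 ≈ 8.000
  cycle 0 → 1 → 0: weight = 4, length = 2, mean = 4/2 ≈ 2.000
  cycle 1 → 0 → 1: weight = 4, length = 2, mean = 4/2 ≈ 2.000
Minimum mean = 2.000, attained e.g. along the cycle 0 → 1 → 0 with weight 4 and length 2. So λ(A) = 4/2 = 2.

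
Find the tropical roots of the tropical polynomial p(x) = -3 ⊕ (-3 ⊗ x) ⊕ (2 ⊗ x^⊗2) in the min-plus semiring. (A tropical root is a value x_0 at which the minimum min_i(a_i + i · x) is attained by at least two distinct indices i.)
Roots: {-5, 0}

Each tropical root is a break point of the lower envelope of the lines y = a_i + i · x (there are 3 lines, with slopes 0, 1, ..., 2). Only the lines that attain the minimum somewhere contribute to roots; other lines are dominated. Here the surviving (envelope) indices are i = 2, i = 1, i = 0.
Intersections between consecutive envelope lines give the roots: for adjacent envelope indices i < j the intersection is x = (a_i − a_j) / (j − i). Reading off the sorted break points: {-5, 0}.
Verification: at each break x_0, at least two indices attain the minimum of min_i(a_i + i · x_0).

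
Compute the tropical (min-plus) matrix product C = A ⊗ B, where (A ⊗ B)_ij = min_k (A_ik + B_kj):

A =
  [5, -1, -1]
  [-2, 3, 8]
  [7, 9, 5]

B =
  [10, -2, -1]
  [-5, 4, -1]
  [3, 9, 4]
A ⊗ B =
  [-6, 3, -2]
  [-2, -4, -3]
  [4, 5, 6]

Apply the min-plus product entry-by-entry:
  C[0][0] = min over k of (A[0][0] + B[0][0] = 5 + 10 = 15, A[0][1] + B[1][0] = -1 + -5 = -6, A[0][2] + B[2][0] = -1 + 3 = 2) = -6 (attained at k = 1)
  C[0][1] = min over k of (A[0][0] + B[0][1] = 5 + -2 = 3, A[0][1] + B[1][1] = -1 + 4 = 3, A[0][2] + B[2][1] = -1 + 9 = 8) = 3 (attained at k = 0)
  C[0][2] = min over k of (A[0][0] + B[0][2] = 5 + -1 = 4, A[0][1] + B[1][2] = -1 + -1 = -2, A[0][2] + B[2][2] = -1 + 4 = 3) = -2 (attained at k = 1)
  C[1][0] = min over k of (A[1][0] + B[0][0] = -2 + 10 = 8, A[1][1] + B[1][0] = 3 + -5 = -2, A[1][2] + B[2][0] = 8 + 3 = 11) = -2 (attained at k = 1)
  C[1][1] = min over k of (A[1][0] + B[0][1] = -2 + -2 = -4, A[1][1] + B[1][1] = 3 + 4 = 7, A[1][2] + B[2][1] = 8 + 9 = 17) = -4 (attained at k = 0)
  C[1][2] = min over k of (A[1][0] + B[0][2] = -2 + -1 = -3, A[1][1] + B[1][2] = 3 + -1 = 2, A[1][2] + B[2][2] = 8 + 4 = 12) = -3 (attained at k = 0)
  C[2][0] = min over k of (A[2][0] + B[0][0] = 7 + 10 = 17, A[2][1] + B[1][0] = 9 + -5 = 4, A[2][2] + B[2][0] = 5 + 3 = 8) = 4 (attained at k = 1)
  C[2][1] = min over k of (A[2][0] + B[0][1] = 7 + -2 = 5, A[2][1] + B[1][1] = 9 + 4 = 13, A[2][2] + B[2][1] = 5 + 9 = 14) = 5 (attained at k = 0)
  C[2][2] = min over k of (A[2][0] + B[0][2] = 7 + -1 = 6, A[2][1] + B[1][2] = 9 + -1 = 8, A[2][2] + B[2][2] = 5 + 4 = 9) = 6 (attained at k = 0)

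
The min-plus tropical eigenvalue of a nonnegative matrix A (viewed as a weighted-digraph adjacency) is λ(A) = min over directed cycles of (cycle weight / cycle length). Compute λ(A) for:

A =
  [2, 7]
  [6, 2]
λ(A) = 2

Enumerate directed cycles and compute their means (weight / length). Sample:
  cycle 0 → 0: weight = 2, length = 1, mean = 2/1 ≈ 2.000
  cycle 1 → 1: weight = 2, length = 1, mean = 2/1 ≈ 2.000
  cycle 0 → 1 → 0: weight = 13, length = 2, mean = 13/2 ≈ 6.500
  cycle 1 → 0 → 1: weight = 13, length = 2, mean = 13/2 ≈ 6.500
Minimum mean = 2.000, attained e.g. along the cycle 0 → 0 with weight 2 and length 1. So λ(A) = 2/1 = 2.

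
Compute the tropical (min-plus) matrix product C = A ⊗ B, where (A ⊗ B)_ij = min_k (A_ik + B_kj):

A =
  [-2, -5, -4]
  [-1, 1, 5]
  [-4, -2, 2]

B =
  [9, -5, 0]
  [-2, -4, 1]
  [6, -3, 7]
A ⊗ B =
  [-7, -9, -4]
  [-1, -6, -1]
  [-4, -9, -4]

Apply the min-plus product entry-by-entry:
  C[0][0] = min over k of (A[0][0] + B[0][0] = -2 + 9 = 7, A[0][1] + B[1][0] = -5 + -2 = -7, A[0][2] + B[2][0] = -4 + 6 = 2) = -7 (attained at k = 1)
  C[0][1] = min over k of (A[0][0] + B[0][1] = -2 + -5 = -7, A[0][1] + B[1][1] = -5 + -4 = -9, A[0][2] + B[2][1] = -4 + -3 = -7) = -9 (attained at k = 1)
  C[0][2] = min over k of (A[0][0] + B[0][2] = -2 + 0 = -2, A[0][1] + B[1][2] = -5 + 1 = -4, A[0][2] + B[2][2] = -4 + 7 = 3) = -4 (attained at k = 1)
  C[1][0] = min over k of (A[1][0] + B[0][0] = -1 + 9 = 8, A[1][1] + B[1][0] = 1 + -2 = -1, A[1][2] + B[2][0] = 5 + 6 = 11) = -1 (attained at k = 1)
  C[1][1] = min over k of (A[1][0] + B[0][1] = -1 + -5 = -6, A[1][1] + B[1][1] = 1 + -4 = -3, A[1][2] + B[2][1] = 5 + -3 = 2) = -6 (attained at k = 0)
  C[1][2] = min over k of (A[1][0] + B[0][2] = -1 + 0 = -1, A[1][1] + B[1][2] = 1 + 1 = 2, A[1][2] + B[2][2] = 5 + 7 = 12) = -1 (attained at k = 0)
  C[2][0] = min over k of (A[2][0] + B[0][0] = -4 + 9 = 5, A[2][1] + B[1][0] = -2 + -2 = -4, A[2][2] + B[2][0] = 2 + 6 = 8) = -4 (attained at k = 1)
  C[2][1] = min over k of (A[2][0] + B[0][1] = -4 + -5 = -9, A[2][1] + B[1][1] = -2 + -4 = -6, A[2][2] + B[2][1] = 2 + -3 = -1) = -9 (attained at k = 0)
  C[2][2] = min over k of (A[2][0] + B[0][2] = -4 + 0 = -4, A[2][1] + B[1][2] = -2 + 1 = -1, A[2][2] + B[2][2] = 2 + 7 = 9) = -4 (attained at k = 0)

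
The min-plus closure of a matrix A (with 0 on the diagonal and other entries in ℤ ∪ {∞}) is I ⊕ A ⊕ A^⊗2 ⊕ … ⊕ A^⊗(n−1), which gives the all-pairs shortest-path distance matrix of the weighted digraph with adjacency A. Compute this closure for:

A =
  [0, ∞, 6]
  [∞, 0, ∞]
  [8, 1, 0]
Closure =
  [0, 7, 6]
  [∞, 0, ∞]
  [8, 1, 0]

This is the Floyd-Warshall all-pairs shortest-path computation. For each intermediate vertex k = 0, 1, …, 2, update dist[i][j] ← min(dist[i][j], dist[i][k] + dist[k][j]). The final matrix gives, for each (i, j), the minimum total weight of any directed path from i to j (possibly empty when i = j).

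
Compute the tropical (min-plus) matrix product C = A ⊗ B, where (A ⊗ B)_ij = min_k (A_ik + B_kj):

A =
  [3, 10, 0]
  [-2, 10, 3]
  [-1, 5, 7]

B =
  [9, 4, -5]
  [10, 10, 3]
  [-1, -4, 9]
A ⊗ B =
  [-1, -4, -2]
  [2, -1, -7]
  [6, 3, -6]

Apply the min-plus product entry-by-entry:
  C[0][0] = min over k of (A[0][0] + B[0][0] = 3 + 9 = 12, A[0][1] + B[1][0] = 10 + 10 = 20, A[0][2] + B[2][0] = 0 + -1 = -1) = -1 (attained at k = 2)
  C[0][1] = min over k of (A[0][0] + B[0][1] = 3 + 4 = 7, A[0][1] + B[1][1] = 10 + 10 = 20, A[0][2] + B[2][1] = 0 + -4 = -4) = -4 (attained at k = 2)
  C[0][2] = min over k of (A[0][0] + B[0][2] = 3 + -5 = -2, A[0][1] + B[1][2] = 10 + 3 = 13, A[0][2] + B[2][2] = 0 + 9 = 9) = -2 (attained at k = 0)
  C[1][0] = min over k of (A[1][0] + B[0][0] = -2 + 9 = 7, A[1][1] + B[1][0] = 10 + 10 = 20, A[1][2] + B[2][0] = 3 + -1 = 2) = 2 (attained at k = 2)
  C[1][1] = min over k of (A[1][0] + B[0][1] = -2 + 4 = 2, A[1][1] + B[1][1] = 10 + 10 = 20, A[1][2] + B[2][1] = 3 + -4 = -1) = -1 (attained at k = 2)
  C[1][2] = min over k of (A[1][0] + B[0][2] = -2 + -5 = -7, A[1][1] + B[1][2] = 10 + 3 = 13, A[1][2] + B[2][2] = 3 + 9 = 12) = -7 (attained at k = 0)
  C[2][0] = min over k of (A[2][0] + B[0][0] = -1 + 9 = 8, A[2][1] + B[1][0] = 5 + 10 = 15, A[2][2] + B[2][0] = 7 + -1 = 6) = 6 (attained at k = 2)
  C[2][1] = min over k of (A[2][0] + B[0][1] = -1 + 4 = 3, A[2][1] + B[1][1] = 5 + 10 = 15, A[2][2] + B[2][1] = 7 + -4 = 3) = 3 (attained at k = 0)
  C[2][2] = min over k of (A[2][0] + B[0][2] = -1 + -5 = -6, A[2][1] + B[1][2] = 5 + 3 = 8, A[2][2] + B[2][2] = 7 + 9 = 16) = -6 (attained at k = 0)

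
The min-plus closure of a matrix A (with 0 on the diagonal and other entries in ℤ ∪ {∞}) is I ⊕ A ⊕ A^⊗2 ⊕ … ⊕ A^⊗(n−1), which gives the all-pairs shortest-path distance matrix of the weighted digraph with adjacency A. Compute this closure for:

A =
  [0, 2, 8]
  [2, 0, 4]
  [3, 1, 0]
Closure =
  [0, 2, 6]
  [2, 0, 4]
  [3, 1, 0]

This is the Floyd-Warshall all-pairs shortest-path computation. For each intermediate vertex k = 0, 1, …, 2, update dist[i][j] ← min(dist[i][j], dist[i][k] + dist[k][j]). The final matrix gives, for each (i, j), the minimum total weight of any directed path from i to j (possibly empty when i = j).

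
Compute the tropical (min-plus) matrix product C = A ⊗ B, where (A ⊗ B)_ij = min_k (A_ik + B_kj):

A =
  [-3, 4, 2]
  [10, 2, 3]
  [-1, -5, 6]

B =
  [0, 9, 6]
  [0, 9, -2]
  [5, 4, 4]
A ⊗ B =
  [-3, 6, 2]
  [2, 7, 0]
  [-5, 4, -7]

Apply the min-plus product entry-by-entry:
  C[0][0] = min over k of (A[0][0] + B[0][0] = -3 + 0 = -3, A[0][1] + B[1][0] = 4 + 0 = 4, A[0][2] + B[2][0] = 2 + 5 = 7) = -3 (attained at k = 0)
  C[0][1] = min over k of (A[0][0] + B[0][1] = -3 + 9 = 6, A[0][1] + B[1][1] = 4 + 9 = 13, A[0][2] + B[2][1] = 2 + 4 = 6) = 6 (attained at k = 0)
  C[0][2] = min over k of (A[0][0] + B[0][2] = -3 + 6 = 3, A[0][1] + B[1][2] = 4 + -2 = 2, A[0][2] + B[2][2] = 2 + 4 = 6) = 2 (attained at k = 1)
  C[1][0] = min over k of (A[1][0] + B[0][0] = 10 + 0 = 10, A[1][1] + B[1][0] = 2 + 0 = 2, A[1][2] + B[2][0] = 3 + 5 = 8) = 2 (attained at k = 1)
  C[1][1] = min over k of (A[1][0] + B[0][1] = 10 + 9 = 19, A[1][1] + B[1][1] = 2 + 9 = 11, A[1][2] + B[2][1] = 3 + 4 = 7) = 7 (attained at k = 2)
  C[1][2] = min over k of (A[1][0] + B[0][2] = 10 + 6 = 16, A[1][1] + B[1][2] = 2 + -2 = 0, A[1][2] + B[2][2] = 3 + 4 = 7) = 0 (attained at k = 1)
  C[2][0] = min over k of (A[2][0] + B[0][0] = -1 + 0 = -1, A[2][1] + B[1][0] = -5 + 0 = -5, A[2][2] + B[2][0] = 6 + 5 = 11) = -5 (attained at k = 1)
  C[2][1] = min over k of (A[2][0] + B[0][1] = -1 + 9 = 8, A[2][1] + B[1][1] = -5 + 9 = 4, A[2][2] + B[2][1] = 6 + 4 = 10) = 4 (attained at k = 1)
  C[2][2] = min over k of (A[2][0] + B[0][2] = -1 + 6 = 5, A[2][1] + B[1][2] = -5 + -2 = -7, A[2][2] + B[2][2] = 6 + 4 = 10) = -7 (attained at k = 1)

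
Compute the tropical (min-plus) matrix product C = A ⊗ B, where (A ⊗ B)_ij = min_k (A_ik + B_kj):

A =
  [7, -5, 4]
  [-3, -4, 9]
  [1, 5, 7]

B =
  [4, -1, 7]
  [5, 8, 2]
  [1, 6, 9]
A ⊗ B =
  [0, 3, -3]
  [1, -4, -2]
  [5, 0, 7]

Apply the min-plus product entry-by-entry:
  C[0][0] = min over k of (A[0][0] + B[0][0] = 7 + 4 = 11, A[0][1] + B[1][0] = -5 + 5 = 0, A[0][2] + B[2][0] = 4 + 1 = 5) = 0 (attained at k = 1)
  C[0][1] = min over k of (A[0][0] + B[0][1] = 7 + -1 = 6, A[0][1] + B[1][1] = -5 + 8 = 3, A[0][2] + B[2][1] = 4 + 6 = 10) = 3 (attained at k = 1)
  C[0][2] = min over k of (A[0][0] + B[0][2] = 7 + 7 = 14, A[0][1] + B[1][2] = -5 + 2 = -3, A[0][2] + B[2][2] = 4 + 9 = 13) = -3 (attained at k = 1)
  C[1][0] = min over k of (A[1][0] + B[0][0] = -3 + 4 = 1, A[1][1] + B[1][0] = -4 + 5 = 1, A[1][2] + B[2][0] = 9 + 1 = 10) = 1 (attained at k = 0)
  C[1][1] = min over k of (A[1][0] + B[0][1] = -3 + -1 = -4, A[1][1] + B[1][1] = -4 + 8 = 4, A[1][2] + B[2][1] = 9 + 6 = 15) = -4 (attained at k = 0)
  C[1][2] = min over k of (A[1][0] + B[0][2] = -3 + 7 = 4, A[1][1] + B[1][2] = -4 + 2 = -2, A[1][2] + B[2][2] = 9 + 9 = 18) = -2 (attained at k = 1)
  C[2][0] = min over k of (A[2][0] + B[0][0] = 1 + 4 = 5, A[2][1] + B[1][0] = 5 + 5 = 10, A[2][2] + B[2][0] = 7 + 1 = 8) = 5 (attained at k = 0)
  C[2][1] = min over k of (A[2][0] + B[0][1] = 1 + -1 = 0, A[2][1] + B[1][1] = 5 + 8 = 13, A[2][2] + B[2][1] = 7 + 6 = 13) = 0 (attained at k = 0)
  C[2][2] = min over k of (A[2][0] + B[0][2] = 1 + 7 = 8, A[2][1] + B[1][2] = 5 + 2 = 7, A[2][2] + B[2][2] = 7 + 9 = 16) = 7 (attained at k = 1)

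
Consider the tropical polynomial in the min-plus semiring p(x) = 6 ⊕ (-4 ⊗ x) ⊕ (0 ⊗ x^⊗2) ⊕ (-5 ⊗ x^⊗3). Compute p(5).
p(5) = 1

A tropical monomial a ⊗ x^⊗i evaluates to a + i · x. Evaluating each term at x = 5:
  Term 0 contributes 6 + 0 · 5 = 6
  Term 1 contributes -4 + 1 · 5 = 1
  Term 2 contributes 0 + 2 · 5 = 10
  Term 3 contributes -5 + 3 · 5 = 10
p(5) = ⊕ of these = min[6, 1, 10, 10] = 1.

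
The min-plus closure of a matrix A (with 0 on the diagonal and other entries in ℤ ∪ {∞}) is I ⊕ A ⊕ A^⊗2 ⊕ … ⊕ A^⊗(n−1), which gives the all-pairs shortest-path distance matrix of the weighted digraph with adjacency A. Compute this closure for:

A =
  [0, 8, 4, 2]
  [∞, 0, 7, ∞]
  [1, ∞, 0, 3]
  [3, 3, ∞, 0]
Closure =
  [0, 5, 4, 2]
  [8, 0, 7, 10]
  [1, 6, 0, 3]
  [3, 3, 7, 0]

This is the Floyd-Warshall all-pairs shortest-path computation. For each intermediate vertex k = 0, 1, …, 3, update dist[i][j] ← min(dist[i][j], dist[i][k] + dist[k][j]). The final matrix gives, for each (i, j), the minimum total weight of any directed path from i to j (possibly empty when i = j).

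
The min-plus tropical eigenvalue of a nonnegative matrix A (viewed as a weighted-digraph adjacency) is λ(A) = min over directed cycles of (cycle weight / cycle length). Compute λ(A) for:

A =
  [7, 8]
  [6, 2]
λ(A) = 2

Enumerate directed cycles and compute their means (weight / length). Sample:
  cycle 0 → 0: weight = 7, length = 1, mean = 7/1 ≈ 7.000
  cycle 1 → 1: weight = 2, length = 1, mean = 2/1 ≈ 2.000
  cycle 0 → 1 → 0: weight = 14, length = 2, mean = 14/2 ≈ 7.000
  cycle 1 → 0 → 1: weight = 14, length = 2, mean = 14/2 ≈ 7.000
Minimum mean = 2.000, attained e.g. along the cycle 1 → 1 with weight 2 and length 1. So λ(A) = 2/1 = 2.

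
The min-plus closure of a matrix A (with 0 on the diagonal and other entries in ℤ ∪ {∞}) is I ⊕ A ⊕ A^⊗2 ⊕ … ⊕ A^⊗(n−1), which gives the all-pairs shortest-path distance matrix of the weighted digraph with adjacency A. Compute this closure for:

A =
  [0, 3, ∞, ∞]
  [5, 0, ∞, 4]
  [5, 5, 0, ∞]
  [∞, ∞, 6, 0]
Closure =
  [0, 3, 13, 7]
  [5, 0, 10, 4]
  [5, 5, 0, 9]
  [11, 11, 6, 0]

This is the Floyd-Warshall all-pairs shortest-path computation. For each intermediate vertex k = 0, 1, …, 3, update dist[i][j] ← min(dist[i][j], dist[i][k] + dist[k][j]). The final matrix gives, for each (i, j), the minimum total weight of any directed path from i to j (possibly empty when i = j).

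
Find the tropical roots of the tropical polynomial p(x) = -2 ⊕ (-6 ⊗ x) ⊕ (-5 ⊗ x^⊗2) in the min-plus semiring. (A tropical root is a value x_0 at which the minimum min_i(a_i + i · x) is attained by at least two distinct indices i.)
Roots: {-1, 4}

Each tropical root is a break point of the lower envelope of the lines y = a_i + i · x (there are 3 lines, with slopes 0, 1, ..., 2). Only the lines that attain the minimum somewhere contribute to roots; other lines are dominated. Here the surviving (envelope) indices are i = 2, i = 1, i = 0.
Intersections between consecutive envelope lines give the roots: for adjacent envelope indices i < j the intersection is x = (a_i − a_j) / (j − i). Reading off the sorted break points: {-1, 4}.
Verification: at each break x_0, at least two indices attain the minimum of min_i(a_i + i · x_0).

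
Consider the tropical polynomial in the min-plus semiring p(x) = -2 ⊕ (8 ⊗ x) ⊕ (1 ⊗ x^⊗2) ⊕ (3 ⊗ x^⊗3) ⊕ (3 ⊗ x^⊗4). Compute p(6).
p(6) = -2

A tropical monomial a ⊗ x^⊗i evaluates to a + i · x. Evaluating each term at x = 6:
  Term 0 contributes -2 + 0 · 6 = -2
  Term 1 contributes 8 + 1 · 6 = 14
  Term 2 contributes 1 + 2 · 6 = 13
  Term 3 contributes 3 + 3 · 6 = 21
  Term 4 contributes 3 + 4 · 6 = 27
p(6) = ⊕ of these = min[-2, 14, 13, 21, 27] = -2.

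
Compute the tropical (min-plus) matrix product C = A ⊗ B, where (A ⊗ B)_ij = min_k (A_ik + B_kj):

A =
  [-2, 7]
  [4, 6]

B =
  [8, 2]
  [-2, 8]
A ⊗ B =
  [5, 0]
  [4, 6]

Apply the min-plus product entry-by-entry:
  C[0][0] = min over k of (A[0][0] + B[0][0] = -2 + 8 = 6, A[0][1] + B[1][0] = 7 + -2 = 5) = 5 (attained at k = 1)
  C[0][1] = min over k of (A[0][0] + B[0][1] = -2 + 2 = 0, A[0][1] + B[1][1] = 7 + 8 = 15) = 0 (attained at k = 0)
  C[1][0] = min over k of (A[1][0] + B[0][0] = 4 + 8 = 12, A[1][1] + B[1][0] = 6 + -2 = 4) = 4 (attained at k = 1)
  C[1][1] = min over k of (A[1][0] + B[0][1] = 4 + 2 = 6, A[1][1] + B[1][1] = 6 + 8 = 14) = 6 (attained at k = 0)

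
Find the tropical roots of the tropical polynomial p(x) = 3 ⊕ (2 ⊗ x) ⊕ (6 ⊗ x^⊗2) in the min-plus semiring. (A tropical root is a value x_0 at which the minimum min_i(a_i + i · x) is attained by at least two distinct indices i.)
Roots: {-4, 1}

Each tropical root is a break point of the lower envelope of the lines y = a_i + i · x (there are 3 lines, with slopes 0, 1, ..., 2). Only the lines that attain the minimum somewhere contribute to roots; other lines are dominated. Here the surviving (envelope) indices are i = 2, i = 1, i = 0.
Intersections between consecutive envelope lines give the roots: for adjacent envelope indices i < j the intersection is x = (a_i − a_j) / (j − i). Reading off the sorted break points: {-4, 1}.
Verification: at each break x_0, at least two indices attain the minimum of min_i(a_i + i · x_0).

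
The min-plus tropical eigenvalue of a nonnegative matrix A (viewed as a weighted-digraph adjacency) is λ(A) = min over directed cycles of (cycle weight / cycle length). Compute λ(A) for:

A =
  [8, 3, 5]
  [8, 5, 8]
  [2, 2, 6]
λ(A) = 7/2

Enumerate directed cycles and compute their means (weight / length). Sample:
  cycle 0 → 0: weight = 8, length = 1, mean = 8/1 ≈ 8.000
  cycle 1 → 1: weight = 5, length = 1, mean = 5/1 ≈ 5.000
  cycle 2 → 2: weight = 6, length = 1, mean = 6/1 ≈ 6.000
  cycle 0 → 1 → 0: weight = 11, length = 2, mean = 11/2 ≈ 5.500
  cycle 0 → 2 → 0: weight = 7, length = 2, mean = 7/2 ≈ 3.500
  cycle 1 → 0 → 1: weight = 11, length = 2, mean = 11/2 ≈ 5.500
Minimum mean = 3.500, attained e.g. along the cycle 0 → 2 → 0 with weight 7 and length 2. So λ(A) = 7/2 = 7/2.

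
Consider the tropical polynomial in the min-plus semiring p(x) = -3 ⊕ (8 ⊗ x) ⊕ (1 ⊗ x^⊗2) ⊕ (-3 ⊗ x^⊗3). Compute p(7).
p(7) = -3

A tropical monomial a ⊗ x^⊗i evaluates to a + i · x. Evaluating each term at x = 7:
  Term 0 contributes -3 + 0 · 7 = -3
  Term 1 contributes 8 + 1 · 7 = 15
  Term 2 contributes 1 + 2 · 7 = 15
  Term 3 contributes -3 + 3 · 7 = 18
p(7) = ⊕ of these = min[-3, 15, 15, 18] = -3.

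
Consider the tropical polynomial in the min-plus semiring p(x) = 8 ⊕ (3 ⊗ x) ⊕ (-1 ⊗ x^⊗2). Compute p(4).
p(4) = 7

A tropical monomial a ⊗ x^⊗i evaluates to a + i · x. Evaluating each term at x = 4:
  Term 0 contributes 8 + 0 · 4 = 8
  Term 1 contributes 3 + 1 · 4 = 7
  Term 2 contributes -1 + 2 · 4 = 7
p(4) = ⊕ of these = min[8, 7, 7] = 7.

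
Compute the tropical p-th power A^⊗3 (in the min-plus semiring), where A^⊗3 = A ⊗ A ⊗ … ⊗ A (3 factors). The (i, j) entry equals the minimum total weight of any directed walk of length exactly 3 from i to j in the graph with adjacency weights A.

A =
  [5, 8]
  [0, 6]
A^⊗3 =
  [13, 16]
  [8, 13]

Each entry (A^⊗3)_ij equals the minimum over all length-3 walks i = v_0 → v_1 → … → v_3 = j of Σ_t A[v_t][v_{t+1}]. For example, for (i, j) = (0, 1) we minimise over 4 possible intermediate vertex sequences; the minimum is 16, attained along the walk 0 → 1 → 0 → 1.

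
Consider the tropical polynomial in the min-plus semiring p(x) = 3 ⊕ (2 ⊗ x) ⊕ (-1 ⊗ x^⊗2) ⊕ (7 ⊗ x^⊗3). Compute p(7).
p(7) = 3

A tropical monomial a ⊗ x^⊗i evaluates to a + i · x. Evaluating each term at x = 7:
  Term 0 contributes 3 + 0 · 7 = 3
  Term 1 contributes 2 + 1 · 7 = 9
  Term 2 contributes -1 + 2 · 7 = 13
  Term 3 contributes 7 + 3 · 7 = 28
p(7) = ⊕ of these = min[3, 9, 13, 28] = 3.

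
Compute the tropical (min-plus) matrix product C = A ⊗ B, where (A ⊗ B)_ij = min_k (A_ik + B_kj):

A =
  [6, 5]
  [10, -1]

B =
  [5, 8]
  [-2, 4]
A ⊗ B =
  [3, 9]
  [-3, 3]

Apply the min-plus product entry-by-entry:
  C[0][0] = min over k of (A[0][0] + B[0][0] = 6 + 5 = 11, A[0][1] + B[1][0] = 5 + -2 = 3) = 3 (attained at k = 1)
  C[0][1] = min over k of (A[0][0] + B[0][1] = 6 + 8 = 14, A[0][1] + B[1][1] = 5 + 4 = 9) = 9 (attained at k = 1)
  C[1][0] = min over k of (A[1][0] + B[0][0] = 10 + 5 = 15, A[1][1] + B[1][0] = -1 + -2 = -3) = -3 (attained at k = 1)
  C[1][1] = min over k of (A[1][0] + B[0][1] = 10 + 8 = 18, A[1][1] + B[1][1] = -1 + 4 = 3) = 3 (attained at k = 1)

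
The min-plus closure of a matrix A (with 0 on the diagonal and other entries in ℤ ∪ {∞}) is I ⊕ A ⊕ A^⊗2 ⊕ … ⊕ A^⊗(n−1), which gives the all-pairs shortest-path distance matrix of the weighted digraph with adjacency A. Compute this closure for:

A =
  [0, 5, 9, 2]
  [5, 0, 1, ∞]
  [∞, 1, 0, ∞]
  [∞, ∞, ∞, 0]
Closure =
  [0, 5, 6, 2]
  [5, 0, 1, 7]
  [6, 1, 0, 8]
  [∞, ∞, ∞, 0]

This is the Floyd-Warshall all-pairs shortest-path computation. For each intermediate vertex k = 0, 1, …, 3, update dist[i][j] ← min(dist[i][j], dist[i][k] + dist[k][j]). The final matrix gives, for each (i, j), the minimum total weight of any directed path from i to j (possibly empty when i = j).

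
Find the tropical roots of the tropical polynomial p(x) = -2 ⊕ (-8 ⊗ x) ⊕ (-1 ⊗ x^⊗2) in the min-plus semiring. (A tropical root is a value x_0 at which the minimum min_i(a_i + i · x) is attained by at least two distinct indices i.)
Roots: {-7, 6}

Each tropical root is a break point of the lower envelope of the lines y = a_i + i · x (there are 3 lines, with slopes 0, 1, ..., 2). Only the lines that attain the minimum somewhere contribute to roots; other lines are dominated. Here the surviving (envelope) indices are i = 2, i = 1, i = 0.
Intersections between consecutive envelope lines give the roots: for adjacent envelope indices i < j the intersection is x = (a_i − a_j) / (j − i). Reading off the sorted break points: {-7, 6}.
Verification: at each break x_0, at least two indices attain the minimum of min_i(a_i + i · x_0).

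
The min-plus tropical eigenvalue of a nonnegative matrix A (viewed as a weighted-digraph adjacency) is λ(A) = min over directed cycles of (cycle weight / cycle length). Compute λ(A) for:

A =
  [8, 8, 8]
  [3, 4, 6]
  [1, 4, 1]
λ(A) = 1

Enumerate directed cycles and compute their means (weight / length). Sample:
  cycle 0 → 0: weight = 8, length = 1, mean = 8/1 ≈ 8.000
  cycle 1 → 1: weight = 4, length = 1, mean = 4/1 ≈ 4.000
  cycle 2 → 2: weight = 1, length = 1, mean = 1/1 ≈ 1.000
  cycle 0 → 1 → 0: weight = 11, length = 2, mean = 11/2 ≈ 5.500
  cycle 0 → 2 → 0: weight = 9, length = 2, mean = 9/2 ≈ 4.500
  cycle 1 → 0 → 1: weight = 11, length = 2, mean = 11/2 ≈ 5.500
Minimum mean = 1.000, attained e.g. along the cycle 2 → 2 with weight 1 and length 1. So λ(A) = 1/1 = 1.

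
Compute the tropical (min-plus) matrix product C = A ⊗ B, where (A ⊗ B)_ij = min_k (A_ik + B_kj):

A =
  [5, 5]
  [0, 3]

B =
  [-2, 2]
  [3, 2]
A ⊗ B =
  [3, 7]
  [-2, 2]

Apply the min-plus product entry-by-entry:
  C[0][0] = min over k of (A[0][0] + B[0][0] = 5 + -2 = 3, A[0][1] + B[1][0] = 5 + 3 = 8) = 3 (attained at k = 0)
  C[0][1] = min over k of (A[0][0] + B[0][1] = 5 + 2 = 7, A[0][1] + B[1][1] = 5 + 2 = 7) = 7 (attained at k = 0)
  C[1][0] = min over k of (A[1][0] + B[0][0] = 0 + -2 = -2, A[1][1] + B[1][0] = 3 + 3 = 6) = -2 (attained at k = 0)
  C[1][1] = min over k of (A[1][0] + B[0][1] = 0 + 2 = 2, A[1][1] + B[1][1] = 3 + 2 = 5) = 2 (attained at k = 0)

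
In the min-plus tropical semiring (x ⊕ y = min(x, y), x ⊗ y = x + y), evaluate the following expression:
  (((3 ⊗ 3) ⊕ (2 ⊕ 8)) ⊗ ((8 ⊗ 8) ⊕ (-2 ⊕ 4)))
(((3 ⊗ 3) ⊕ (2 ⊕ 8)) ⊗ ((8 ⊗ 8) ⊕ (-2 ⊕ 4))) = 0

Expand innermost to outermost. Recall ⊕ takes the minimum of its arguments and ⊗ takes their sum. Working out the expression (((3 ⊗ 3) ⊕ (2 ⊕ 8)) ⊗ ((8 ⊗ 8) ⊕ (-2 ⊕ 4))) gives 0.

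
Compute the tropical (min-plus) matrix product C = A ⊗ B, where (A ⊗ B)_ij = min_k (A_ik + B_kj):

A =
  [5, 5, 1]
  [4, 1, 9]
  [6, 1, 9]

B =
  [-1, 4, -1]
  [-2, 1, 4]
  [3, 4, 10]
A ⊗ B =
  [3, 5, 4]
  [-1, 2, 3]
  [-1, 2, 5]

Apply the min-plus product entry-by-entry:
  C[0][0] = min over k of (A[0][0] + B[0][0] = 5 + -1 = 4, A[0][1] + B[1][0] = 5 + -2 = 3, A[0][2] + B[2][0] = 1 + 3 = 4) = 3 (attained at k = 1)
  C[0][1] = min over k of (A[0][0] + B[0][1] = 5 + 4 = 9, A[0][1] + B[1][1] = 5 + 1 = 6, A[0][2] + B[2][1] = 1 + 4 = 5) = 5 (attained at k = 2)
  C[0][2] = min over k of (A[0][0] + B[0][2] = 5 + -1 = 4, A[0][1] + B[1][2] = 5 + 4 = 9, A[0][2] + B[2][2] = 1 + 10 = 11) = 4 (attained at k = 0)
  C[1][0] = min over k of (A[1][0] + B[0][0] = 4 + -1 = 3, A[1][1] + B[1][0] = 1 + -2 = -1, A[1][2] + B[2][0] = 9 + 3 = 12) = -1 (attained at k = 1)
  C[1][1] = min over k of (A[1][0] + B[0][1] = 4 + 4 = 8, A[1][1] + B[1][1] = 1 + 1 = 2, A[1][2] + B[2][1] = 9 + 4 = 13) = 2 (attained at k = 1)
  C[1][2] = min over k of (A[1][0] + B[0][2] = 4 + -1 = 3, A[1][1] + B[1][2] = 1 + 4 = 5, A[1][2] + B[2][2] = 9 + 10 = 19) = 3 (attained at k = 0)
  C[2][0] = min over k of (A[2][0] + B[0][0] = 6 + -1 = 5, A[2][1] + B[1][0] = 1 + -2 = -1, A[2][2] + B[2][0] = 9 + 3 = 12) = -1 (attained at k = 1)
  C[2][1] = min over k of (A[2][0] + B[0][1] = 6 + 4 = 10, A[2][1] + B[1][1] = 1 + 1 = 2, A[2][2] + B[2][1] = 9 + 4 = 13) = 2 (attained at k = 1)
  C[2][2] = min over k of (A[2][0] + B[0][2] = 6 + -1 = 5, A[2][1] + B[1][2] = 1 + 4 = 5, A[2][2] + B[2][2] = 9 + 10 = 19) = 5 (attained at k = 0)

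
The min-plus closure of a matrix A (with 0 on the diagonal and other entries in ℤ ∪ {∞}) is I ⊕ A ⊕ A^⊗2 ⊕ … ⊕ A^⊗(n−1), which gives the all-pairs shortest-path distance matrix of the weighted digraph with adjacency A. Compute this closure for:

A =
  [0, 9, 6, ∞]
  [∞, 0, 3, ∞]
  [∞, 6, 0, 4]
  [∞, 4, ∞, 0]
Closure =
  [0, 9, 6, 10]
  [∞, 0, 3, 7]
  [∞, 6, 0, 4]
  [∞, 4, 7, 0]

This is the Floyd-Warshall all-pairs shortest-path computation. For each intermediate vertex k = 0, 1, …, 3, update dist[i][j] ← min(dist[i][j], dist[i][k] + dist[k][j]). The final matrix gives, for each (i, j), the minimum total weight of any directed path from i to j (possibly empty when i = j).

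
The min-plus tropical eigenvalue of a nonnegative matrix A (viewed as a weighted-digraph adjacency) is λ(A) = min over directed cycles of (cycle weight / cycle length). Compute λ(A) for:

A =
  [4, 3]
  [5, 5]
λ(A) = 4

Enumerate directed cycles and compute their means (weight / length). Sample:
  cycle 0 → 0: weight = 4, length = 1, mean = 4/1 ≈ 4.000
  cycle 1 → 1: weight = 5, length = 1, mean = 5/1 ≈ 5.000
  cycle 0 → 1 → 0: weight = 8, length = 2, mean = 8/2 ≈ 4.000
  cycle 1 → 0 → 1: weight = 8, length = 2, mean = 8/2 ≈ 4.000
Minimum mean = 4.000, attained e.g. along the cycle 0 → 0 with weight 4 and length 1. So λ(A) = 4/1 = 4.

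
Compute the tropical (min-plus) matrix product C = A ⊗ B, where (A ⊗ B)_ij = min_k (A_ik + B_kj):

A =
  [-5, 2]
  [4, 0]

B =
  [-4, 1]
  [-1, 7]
A ⊗ B =
  [-9, -4]
  [-1, 5]

Apply the min-plus product entry-by-entry:
  C[0][0] = min over k of (A[0][0] + B[0][0] = -5 + -4 = -9, A[0][1] + B[1][0] = 2 + -1 = 1) = -9 (attained at k = 0)
  C[0][1] = min over k of (A[0][0] + B[0][1] = -5 + 1 = -4, A[0][1] + B[1][1] = 2 + 7 = 9) = -4 (attained at k = 0)
  C[1][0] = min over k of (A[1][0] + B[0][0] = 4 + -4 = 0, A[1][1] + B[1][0] = 0 + -1 = -1) = -1 (attained at k = 1)
  C[1][1] = min over k of (A[1][0] + B[0][1] = 4 + 1 = 5, A[1][1] + B[1][1] = 0 + 7 = 7) = 5 (attained at k = 0)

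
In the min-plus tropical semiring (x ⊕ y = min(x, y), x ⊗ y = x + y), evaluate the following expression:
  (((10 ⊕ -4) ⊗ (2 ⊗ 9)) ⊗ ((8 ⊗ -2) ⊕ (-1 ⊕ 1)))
(((10 ⊕ -4) ⊗ (2 ⊗ 9)) ⊗ ((8 ⊗ -2) ⊕ (-1 ⊕ 1))) = 6

Expand innermost to outermost. Recall ⊕ takes the minimum of its arguments and ⊗ takes their sum. Working out the expression (((10 ⊕ -4) ⊗ (2 ⊗ 9)) ⊗ ((8 ⊗ -2) ⊕ (-1 ⊕ 1))) gives 6.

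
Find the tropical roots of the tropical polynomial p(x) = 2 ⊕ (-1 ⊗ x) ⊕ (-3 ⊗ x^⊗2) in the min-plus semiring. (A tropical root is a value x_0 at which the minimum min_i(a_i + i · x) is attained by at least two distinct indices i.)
Roots: {2, 3}

Each tropical root is a break point of the lower envelope of the lines y = a_i + i · x (there are 3 lines, with slopes 0, 1, ..., 2). Only the lines that attain the minimum somewhere contribute to roots; other lines are dominated. Here the surviving (envelope) indices are i = 2, i = 1, i = 0.
Intersections between consecutive envelope lines give the roots: for adjacent envelope indices i < j the intersection is x = (a_i − a_j) / (j − i). Reading off the sorted break points: {2, 3}.
Verification: at each break x_0, at least two indices attain the minimum of min_i(a_i + i · x_0).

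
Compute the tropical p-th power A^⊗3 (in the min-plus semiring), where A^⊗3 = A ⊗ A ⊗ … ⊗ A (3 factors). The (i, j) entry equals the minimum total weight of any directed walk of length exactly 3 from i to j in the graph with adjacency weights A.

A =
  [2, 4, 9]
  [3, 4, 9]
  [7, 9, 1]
A^⊗3 =
  [6, 8, 11]
  [7, 9, 11]
  [9, 11, 3]

Each entry (A^⊗3)_ij equals the minimum over all length-3 walks i = v_0 → v_1 → … → v_3 = j of Σ_t A[v_t][v_{t+1}]. For example, for (i, j) = (0, 2) we minimise over 9 possible intermediate vertex sequences; the minimum is 11, attained along the walk 0 → 2 → 2 → 2.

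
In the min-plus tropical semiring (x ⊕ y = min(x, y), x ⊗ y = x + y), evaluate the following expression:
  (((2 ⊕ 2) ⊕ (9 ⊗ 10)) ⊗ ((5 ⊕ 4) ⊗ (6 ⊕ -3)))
(((2 ⊕ 2) ⊕ (9 ⊗ 10)) ⊗ ((5 ⊕ 4) ⊗ (6 ⊕ -3))) = 3

Expand innermost to outermost. Recall ⊕ takes the minimum of its arguments and ⊗ takes their sum. Working out the expression (((2 ⊕ 2) ⊕ (9 ⊗ 10)) ⊗ ((5 ⊕ 4) ⊗ (6 ⊕ -3))) gives 3.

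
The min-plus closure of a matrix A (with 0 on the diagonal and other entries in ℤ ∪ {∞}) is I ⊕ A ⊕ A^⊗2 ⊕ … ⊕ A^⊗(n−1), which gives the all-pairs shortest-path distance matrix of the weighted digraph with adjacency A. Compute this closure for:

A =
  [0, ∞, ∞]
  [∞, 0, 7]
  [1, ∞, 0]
Closure =
  [0, ∞, ∞]
  [8, 0, 7]
  [1, ∞, 0]

This is the Floyd-Warshall all-pairs shortest-path computation. For each intermediate vertex k = 0, 1, …, 2, update dist[i][j] ← min(dist[i][j], dist[i][k] + dist[k][j]). The final matrix gives, for each (i, j), the minimum total weight of any directed path from i to j (possibly empty when i = j).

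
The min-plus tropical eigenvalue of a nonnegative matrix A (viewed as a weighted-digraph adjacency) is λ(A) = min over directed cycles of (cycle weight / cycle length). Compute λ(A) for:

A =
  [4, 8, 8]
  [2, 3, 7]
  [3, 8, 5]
λ(A) = 3

Enumerate directed cycles and compute their means (weight / length). Sample:
  cycle 0 → 0: weight = 4, length = 1, mean = 4/1 ≈ 4.000
  cycle 1 → 1: weight = 3, length = 1, mean = 3/1 ≈ 3.000
  cycle 2 → 2: weight = 5, length = 1, mean = 5/1 ≈ 5.000
  cycle 0 → 1 → 0: weight = 10, length = 2, mean = 10/2 ≈ 5.000
  cycle 0 → 2 → 0: weight = 11, length = 2, mean = 11/2 ≈ 5.500
  cycle 1 → 0 → 1: weight = 10, length = 2, mean = 10/2 ≈ 5.000
Minimum mean = 3.000, attained e.g. along the cycle 1 → 1 with weight 3 and length 1. So λ(A) = 3/1 = 3.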